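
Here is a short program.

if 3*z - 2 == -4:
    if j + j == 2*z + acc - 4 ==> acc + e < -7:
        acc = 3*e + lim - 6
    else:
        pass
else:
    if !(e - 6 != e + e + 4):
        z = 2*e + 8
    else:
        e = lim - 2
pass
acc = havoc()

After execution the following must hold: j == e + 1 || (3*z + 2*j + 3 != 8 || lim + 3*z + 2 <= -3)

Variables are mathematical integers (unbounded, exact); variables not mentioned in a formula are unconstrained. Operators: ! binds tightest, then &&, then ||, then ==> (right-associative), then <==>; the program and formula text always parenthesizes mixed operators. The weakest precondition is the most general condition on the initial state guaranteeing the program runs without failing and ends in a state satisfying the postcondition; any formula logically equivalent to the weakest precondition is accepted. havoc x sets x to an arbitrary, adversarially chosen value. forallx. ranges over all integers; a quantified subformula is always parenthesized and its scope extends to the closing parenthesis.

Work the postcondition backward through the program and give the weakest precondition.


Working backward. After the program, the postcondition j == e + 1 || (3*z + 2*j + 3 != 8 || lim + 3*z + 2 <= -3) must hold; in canonical form it is j == e + 1 || 2*j + 3*z != 5 || lim + 3*z <= -5.
Before havoc acc: j == e + 1 || 2*j + 3*z != 5 || lim + 3*z <= -5
Before skip: j == e + 1 || 2*j + 3*z != 5 || lim + 3*z <= -5
Then branch requires ((2*j == acc + 2*z - 4 ==> acc + e < -7) ==> (j == e + 1 || 2*j + 3*z != 5 || lim + 3*z <= -5)) && ((!(2*j == acc + 2*z - 4 ==> acc + e < -7)) ==> (j == e + 1 || 2*j + 3*z != 5 || lim + 3*z <= -5)); else branch requires ((!(e != -10)) ==> (j == e + 1 || 6*e + 2*j != -19 || 6*e + lim <= -29)) && (e != -10 ==> (j == lim - 1 || 2*j + 3*z != 5 || lim + 3*z <= -5)).
Before the if: (3*z == -2 ==> (((2*j == acc + 2*z - 4 ==> acc + e < -7) ==> (j == e + 1 || 2*j + 3*z != 5 || lim + 3*z <= -5)) && ((!(2*j == acc + 2*z - 4 ==> acc + e < -7)) ==> (j == e + 1 || 2*j + 3*z != 5 || lim + 3*z <= -5)))) && ((!(3*z == -2)) ==> (((!(e != -10)) ==> (j == e + 1 || 6*e + 2*j != -19 || 6*e + lim <= -29)) && (e != -10 ==> (j == lim - 1 || 2*j + 3*z != 5 || lim + 3*z <= -5))))
Answer: WP = (3*z == -2 ==> (((2*j == acc + 2*z - 4 ==> acc + e < -7) ==> (j == e + 1 || 2*j + 3*z != 5 || lim + 3*z <= -5)) && ((!(2*j == acc + 2*z - 4 ==> acc + e < -7)) ==> (j == e + 1 || 2*j + 3*z != 5 || lim + 3*z <= -5)))) && ((!(3*z == -2)) ==> (((!(e != -10)) ==> (j == e + 1 || 6*e + 2*j != -19 || 6*e + lim <= -29)) && (e != -10 ==> (j == lim - 1 || 2*j + 3*z != 5 || lim + 3*z <= -5))))


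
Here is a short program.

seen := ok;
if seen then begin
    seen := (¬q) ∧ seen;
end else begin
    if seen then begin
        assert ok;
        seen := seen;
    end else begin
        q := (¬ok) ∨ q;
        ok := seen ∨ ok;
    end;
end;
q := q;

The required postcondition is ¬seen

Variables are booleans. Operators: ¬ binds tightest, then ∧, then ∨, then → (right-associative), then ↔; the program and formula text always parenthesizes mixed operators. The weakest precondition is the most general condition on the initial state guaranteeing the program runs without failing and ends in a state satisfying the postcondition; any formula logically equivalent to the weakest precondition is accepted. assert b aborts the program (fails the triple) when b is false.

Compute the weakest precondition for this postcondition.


Working backward. After the program, ¬seen must hold.
Before q := q: ¬seen
Then branch requires ¬((¬q) ∧ seen); else branch requires seen → (ok ∧ (¬seen)).
Before the if: (seen → (¬((¬q) ∧ seen))) ∧ ((¬seen) → (seen → (ok ∧ (¬seen))))
Before seen := ok: ok → (¬((¬q) ∧ ok))
Answer: WP = ok → (¬((¬q) ∧ ok))


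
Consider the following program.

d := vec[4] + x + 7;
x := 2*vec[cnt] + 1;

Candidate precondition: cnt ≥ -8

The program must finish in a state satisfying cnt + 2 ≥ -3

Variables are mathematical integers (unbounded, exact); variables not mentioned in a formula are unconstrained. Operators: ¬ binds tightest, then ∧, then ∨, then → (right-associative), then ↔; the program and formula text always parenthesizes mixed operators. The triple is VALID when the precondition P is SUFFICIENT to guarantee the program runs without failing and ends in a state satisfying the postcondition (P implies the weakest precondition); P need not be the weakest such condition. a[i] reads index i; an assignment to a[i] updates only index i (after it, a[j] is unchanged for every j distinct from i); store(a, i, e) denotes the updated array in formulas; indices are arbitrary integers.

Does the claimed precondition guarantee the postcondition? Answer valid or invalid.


Working backward. After the program, the postcondition cnt + 2 ≥ -3 must hold; in canonical form it is cnt ≥ -5.
Before x := 2*vec[cnt] + 1: cnt ≥ -5
Before d := vec[4] + x + 7: cnt ≥ -5
The weakest precondition is cnt ≥ -5.
Check whether cnt ≥ -8 implies it.
Countermodel: at the initial state cnt = -8, the precondition holds but the weakest precondition fails.
Answer: invalid


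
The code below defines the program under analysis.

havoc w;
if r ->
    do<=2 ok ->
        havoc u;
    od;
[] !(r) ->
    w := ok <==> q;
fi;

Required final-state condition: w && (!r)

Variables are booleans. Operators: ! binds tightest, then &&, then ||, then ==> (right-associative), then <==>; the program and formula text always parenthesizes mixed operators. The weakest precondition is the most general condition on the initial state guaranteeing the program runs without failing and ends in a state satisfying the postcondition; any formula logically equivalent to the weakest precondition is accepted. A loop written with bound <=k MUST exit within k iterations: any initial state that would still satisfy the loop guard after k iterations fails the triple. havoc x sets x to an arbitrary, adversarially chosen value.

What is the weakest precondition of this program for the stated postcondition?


Working backward. After the program, w && (!r) must hold.
Then branch requires (ok ==> ((ok ==> ((!ok) && w && (!r))) && ((!ok) ==> (w && (!r))))) && ((!ok) ==> (w && (!r))); else branch requires (ok <==> q) && (!r).
Before the if: (r ==> ((ok ==> ((ok ==> ((!ok) && w && (!r))) && ((!ok) ==> (w && (!r))))) && ((!ok) ==> (w && (!r))))) && ((!r) ==> ((ok <==> q) && (!r)))
Before havoc w: (r ==> ((ok ==> ((ok ==> ((!ok) && (!r))) && ((!ok) ==> (!r)))) && ((!ok) ==> (!r)))) && ((!r) ==> ((ok <==> q) && (!r))) && (!r)
Answer: WP = (r ==> ((ok ==> ((ok ==> ((!ok) && (!r))) && ((!ok) ==> (!r)))) && ((!ok) ==> (!r)))) && ((!r) ==> ((ok <==> q) && (!r))) && (!r)


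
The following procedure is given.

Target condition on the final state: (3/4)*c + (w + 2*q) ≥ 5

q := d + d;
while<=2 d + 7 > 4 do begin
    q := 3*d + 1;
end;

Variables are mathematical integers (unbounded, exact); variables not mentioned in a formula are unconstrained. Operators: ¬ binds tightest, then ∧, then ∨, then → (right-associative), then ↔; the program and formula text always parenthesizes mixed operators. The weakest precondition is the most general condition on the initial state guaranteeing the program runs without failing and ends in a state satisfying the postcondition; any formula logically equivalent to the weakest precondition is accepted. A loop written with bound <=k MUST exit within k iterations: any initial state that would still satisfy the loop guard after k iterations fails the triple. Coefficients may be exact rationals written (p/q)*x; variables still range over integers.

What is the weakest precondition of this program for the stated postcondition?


Working backward. After the program, the postcondition (3/4)*c + (w + 2*q) ≥ 5 must hold; in canonical form it is (3/4)*c + 2*q + w ≥ 5.
Before the loop (bound <=2), unroll the exhaustion recursion (WP_0 = exit-now case; WP_j = one more guarded iteration, up to j = 2):
  WP_0: (¬(d > -3)) ∧ (3/4)*c + 2*q + w ≥ 5
  WP_1: (d > -3 → ((¬(d > -3)) ∧ (3/4)*c + 6*d + w ≥ 3)) ∧ ((¬(d > -3)) → (3/4)*c + 2*q + w ≥ 5)
  WP_2: (d > -3 → ((d > -3 → ((¬(d > -3)) ∧ (3/4)*c + 6*d + w ≥ 3)) ∧ ((¬(d > -3)) → (3/4)*c + 6*d + w ≥ 3))) ∧ ((¬(d > -3)) → (3/4)*c + 2*q + w ≥ 5)
So before the loop: (d > -3 → ((d > -3 → ((¬(d > -3)) ∧ (3/4)*c + 6*d + w ≥ 3)) ∧ ((¬(d > -3)) → (3/4)*c + 6*d + w ≥ 3))) ∧ ((¬(d > -3)) → (3/4)*c + 2*q + w ≥ 5)
Before q := d + d: (d > -3 → ((d > -3 → ((¬(d > -3)) ∧ (3/4)*c + 6*d + w ≥ 3)) ∧ ((¬(d > -3)) → (3/4)*c + 6*d + w ≥ 3))) ∧ ((¬(d > -3)) → (3/4)*c + 4*d + w ≥ 5)
Answer: WP = (d > -3 → ((d > -3 → ((¬(d > -3)) ∧ (3/4)*c + 6*d + w ≥ 3)) ∧ ((¬(d > -3)) → (3/4)*c + 6*d + w ≥ 3))) ∧ ((¬(d > -3)) → (3/4)*c + 4*d + w ≥ 5)


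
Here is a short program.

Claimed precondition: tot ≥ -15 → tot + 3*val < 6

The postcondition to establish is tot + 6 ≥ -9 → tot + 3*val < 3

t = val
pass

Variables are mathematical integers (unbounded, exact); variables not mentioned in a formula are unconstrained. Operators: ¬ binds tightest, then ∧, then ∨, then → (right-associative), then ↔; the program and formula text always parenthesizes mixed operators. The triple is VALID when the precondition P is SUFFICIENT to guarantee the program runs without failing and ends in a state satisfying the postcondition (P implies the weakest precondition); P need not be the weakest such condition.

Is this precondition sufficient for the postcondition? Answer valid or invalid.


Working backward. After the program, the postcondition tot + 6 ≥ -9 → tot + 3*val < 3 must hold; in canonical form it is tot ≥ -15 → tot + 3*val < 3.
Before skip: tot ≥ -15 → tot + 3*val < 3
Before t := val: tot ≥ -15 → tot + 3*val < 3
The weakest precondition is tot ≥ -15 → tot + 3*val < 3.
Check whether tot ≥ -15 → tot + 3*val < 6 implies it.
Countermodel: at the initial state tot = 0, val = 1, the precondition holds but the weakest precondition fails.
Answer: invalid


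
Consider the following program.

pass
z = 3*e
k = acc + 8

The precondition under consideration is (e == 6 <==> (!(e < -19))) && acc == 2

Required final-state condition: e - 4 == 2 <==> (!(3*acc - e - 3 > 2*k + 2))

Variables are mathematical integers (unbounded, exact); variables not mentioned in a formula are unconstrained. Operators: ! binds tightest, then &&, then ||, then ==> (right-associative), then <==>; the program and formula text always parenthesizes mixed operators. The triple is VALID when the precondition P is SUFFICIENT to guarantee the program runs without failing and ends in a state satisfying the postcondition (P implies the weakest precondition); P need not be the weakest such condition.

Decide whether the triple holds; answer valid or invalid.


Working backward. After the program, the postcondition e - 4 == 2 <==> (!(3*acc - e - 3 > 2*k + 2)) must hold; in canonical form it is e == 6 <==> (!(3*acc > e + 2*k + 5)).
Before k := acc + 8: e == 6 <==> (!(acc > e + 21))
Before z := 3*e: e == 6 <==> (!(acc > e + 21))
Before skip: e == 6 <==> (!(acc > e + 21))
The weakest precondition is e == 6 <==> (!(acc > e + 21)).
Check whether (e == 6 <==> (!(e < -19))) && acc == 2 implies it.
Every state satisfying the precondition satisfies the weakest precondition: the implication holds.
Answer: valid


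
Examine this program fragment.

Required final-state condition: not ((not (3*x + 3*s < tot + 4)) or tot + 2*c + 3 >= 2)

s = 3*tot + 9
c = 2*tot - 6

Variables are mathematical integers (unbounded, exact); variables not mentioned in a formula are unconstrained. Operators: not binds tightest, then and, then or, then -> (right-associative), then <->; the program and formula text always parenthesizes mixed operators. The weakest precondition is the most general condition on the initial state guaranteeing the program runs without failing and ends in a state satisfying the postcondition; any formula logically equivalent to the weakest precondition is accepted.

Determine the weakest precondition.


Working backward. After the program, the postcondition not ((not (3*x + 3*s < tot + 4)) or tot + 2*c + 3 >= 2) must hold; in canonical form it is not ((not (3*s + 3*x < tot + 4)) or 2*c + tot >= -1).
Before c := 2*tot - 6: not ((not (3*s + 3*x < tot + 4)) or 5*tot >= 11)
Before s := 3*tot + 9: not ((not (8*tot + 3*x < -23)) or 5*tot >= 11)
Answer: WP = not ((not (8*tot + 3*x < -23)) or 5*tot >= 11)


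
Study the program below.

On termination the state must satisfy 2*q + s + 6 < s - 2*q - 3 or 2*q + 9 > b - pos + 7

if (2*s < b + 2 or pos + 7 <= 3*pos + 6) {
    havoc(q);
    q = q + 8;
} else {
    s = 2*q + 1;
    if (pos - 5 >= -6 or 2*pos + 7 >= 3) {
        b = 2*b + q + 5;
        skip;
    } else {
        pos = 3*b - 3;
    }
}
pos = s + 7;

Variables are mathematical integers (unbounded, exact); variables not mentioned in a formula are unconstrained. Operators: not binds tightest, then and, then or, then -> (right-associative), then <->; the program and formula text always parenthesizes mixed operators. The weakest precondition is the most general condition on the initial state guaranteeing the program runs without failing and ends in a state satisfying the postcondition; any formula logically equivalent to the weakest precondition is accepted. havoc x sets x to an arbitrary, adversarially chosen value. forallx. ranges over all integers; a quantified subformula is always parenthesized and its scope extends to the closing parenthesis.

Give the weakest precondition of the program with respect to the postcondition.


Working backward. After the program, the postcondition 2*q + s + 6 < s - 2*q - 3 or 2*q + 9 > b - pos + 7 must hold; in canonical form it is 4*q < -9 or pos + 2*q > b - 2.
Before pos := s + 7: 4*q < -9 or 2*q + s > b - 9
Then branch requires forall q_1. (4*q_1 < -41 or 2*q_1 + s > b - 25); else branch requires ((pos >= -1 or 2*pos >= -4) -> (4*q < -9 or 3*q > 2*b - 5)) and ((not (pos >= -1 or 2*pos >= -4)) -> (4*q < -9 or 4*q > b - 10)).
Before the if: ((2*s < b + 2 or 2*pos >= 1) -> (forall q_1. (4*q_1 < -41 or 2*q_1 + s > b - 25))) and ((not (2*s < b + 2 or 2*pos >= 1)) -> (((pos >= -1 or 2*pos >= -4) -> (4*q < -9 or 3*q > 2*b - 5)) and ((not (pos >= -1 or 2*pos >= -4)) -> (4*q < -9 or 4*q > b - 10))))
Answer: WP = ((2*s < b + 2 or 2*pos >= 1) -> (forall q_1. (4*q_1 < -41 or 2*q_1 + s > b - 25))) and ((not (2*s < b + 2 or 2*pos >= 1)) -> (((pos >= -1 or 2*pos >= -4) -> (4*q < -9 or 3*q > 2*b - 5)) and ((not (pos >= -1 or 2*pos >= -4)) -> (4*q < -9 or 4*q > b - 10))))


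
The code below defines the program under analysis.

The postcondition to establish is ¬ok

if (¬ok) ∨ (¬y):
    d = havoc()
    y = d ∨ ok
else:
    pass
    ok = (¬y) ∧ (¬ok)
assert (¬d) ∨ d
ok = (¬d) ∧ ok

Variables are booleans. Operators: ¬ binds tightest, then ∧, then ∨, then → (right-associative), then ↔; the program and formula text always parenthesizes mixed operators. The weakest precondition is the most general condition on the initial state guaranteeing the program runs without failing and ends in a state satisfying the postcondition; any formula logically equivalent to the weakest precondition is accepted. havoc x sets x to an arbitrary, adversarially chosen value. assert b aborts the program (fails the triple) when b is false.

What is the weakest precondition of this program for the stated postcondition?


Working backward. After the program, ¬ok must hold.
Before ok := (¬d) ∧ ok: ¬((¬d) ∧ ok)
Before assert (¬d) ∨ d: ¬((¬d) ∧ ok)
Then branch requires ¬ok; else branch requires ¬((¬d) ∧ (¬y) ∧ (¬ok)).
Before the if: (((¬ok) ∨ (¬y)) → (¬ok)) ∧ ((¬((¬ok) ∨ (¬y))) → (¬((¬d) ∧ (¬y) ∧ (¬ok))))
Answer: WP = (((¬ok) ∨ (¬y)) → (¬ok)) ∧ ((¬((¬ok) ∨ (¬y))) → (¬((¬d) ∧ (¬y) ∧ (¬ok))))


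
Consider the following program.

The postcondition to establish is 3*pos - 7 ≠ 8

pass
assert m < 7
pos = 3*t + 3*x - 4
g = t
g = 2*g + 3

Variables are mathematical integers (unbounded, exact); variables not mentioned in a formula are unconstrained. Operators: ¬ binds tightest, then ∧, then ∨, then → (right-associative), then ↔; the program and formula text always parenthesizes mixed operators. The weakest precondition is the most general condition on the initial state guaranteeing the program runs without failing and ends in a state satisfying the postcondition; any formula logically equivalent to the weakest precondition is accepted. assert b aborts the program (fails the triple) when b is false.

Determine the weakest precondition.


Working backward. After the program, the postcondition 3*pos - 7 ≠ 8 must hold; in canonical form it is 3*pos ≠ 15.
Before g := 2*g + 3: 3*pos ≠ 15
Before g := t: 3*pos ≠ 15
Before pos := 3*t + 3*x - 4: 9*t + 9*x ≠ 27
Before assert m < 7: m < 7 ∧ 9*t + 9*x ≠ 27
Before skip: m < 7 ∧ 9*t + 9*x ≠ 27
Answer: WP = m < 7 ∧ 9*t + 9*x ≠ 27


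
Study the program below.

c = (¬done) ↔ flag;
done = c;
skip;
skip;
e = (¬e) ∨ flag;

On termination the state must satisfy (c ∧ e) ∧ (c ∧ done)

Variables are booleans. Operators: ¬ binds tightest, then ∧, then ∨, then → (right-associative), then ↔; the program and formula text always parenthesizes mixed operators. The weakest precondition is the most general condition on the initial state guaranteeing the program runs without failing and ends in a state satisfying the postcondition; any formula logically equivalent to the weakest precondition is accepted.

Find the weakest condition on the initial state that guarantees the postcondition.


Working backward. After the program, the postcondition (c ∧ e) ∧ (c ∧ done) must hold; in canonical form it is c ∧ e ∧ done.
Before e := (¬e) ∨ flag: c ∧ ((¬e) ∨ flag) ∧ done
Before skip: c ∧ ((¬e) ∨ flag) ∧ done
Before skip: c ∧ ((¬e) ∨ flag) ∧ done
Before done := c: c ∧ ((¬e) ∨ flag)
Before c := (¬done) ↔ flag: ((¬done) ↔ flag) ∧ ((¬e) ∨ flag)
Answer: WP = ((¬done) ↔ flag) ∧ ((¬e) ∨ flag)


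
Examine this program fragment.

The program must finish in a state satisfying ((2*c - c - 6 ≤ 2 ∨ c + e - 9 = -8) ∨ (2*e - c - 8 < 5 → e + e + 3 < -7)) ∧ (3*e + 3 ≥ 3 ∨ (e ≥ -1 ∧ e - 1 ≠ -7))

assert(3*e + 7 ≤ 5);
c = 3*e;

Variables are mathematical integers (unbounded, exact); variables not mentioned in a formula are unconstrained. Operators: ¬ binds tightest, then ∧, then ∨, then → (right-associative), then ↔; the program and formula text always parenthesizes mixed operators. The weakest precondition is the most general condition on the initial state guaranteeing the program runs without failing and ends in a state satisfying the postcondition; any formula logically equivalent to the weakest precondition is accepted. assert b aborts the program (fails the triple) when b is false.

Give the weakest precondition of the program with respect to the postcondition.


Working backward. After the program, the postcondition ((2*c - c - 6 ≤ 2 ∨ c + e - 9 = -8) ∨ (2*e - c - 8 < 5 → e + e + 3 < -7)) ∧ (3*e + 3 ≥ 3 ∨ (e ≥ -1 ∧ e - 1 ≠ -7)) must hold; in canonical form it is (c ≤ 8 ∨ c + e = 1 ∨ (2*e < c + 13 → 2*e < -10)) ∧ (3*e ≥ 0 ∨ (e ≥ -1 ∧ e ≠ -6)).
Before c := 3*e: (3*e ≤ 8 ∨ 4*e = 1 ∨ (e > -13 → 2*e < -10)) ∧ (3*e ≥ 0 ∨ (e ≥ -1 ∧ e ≠ -6))
Before assert 3*e + 7 ≤ 5: 3*e ≤ -2 ∧ (3*e ≤ 8 ∨ 4*e = 1 ∨ (e > -13 → 2*e < -10)) ∧ (3*e ≥ 0 ∨ (e ≥ -1 ∧ e ≠ -6))
Answer: WP = 3*e ≤ -2 ∧ (3*e ≤ 8 ∨ 4*e = 1 ∨ (e > -13 → 2*e < -10)) ∧ (3*e ≥ 0 ∨ (e ≥ -1 ∧ e ≠ -6))


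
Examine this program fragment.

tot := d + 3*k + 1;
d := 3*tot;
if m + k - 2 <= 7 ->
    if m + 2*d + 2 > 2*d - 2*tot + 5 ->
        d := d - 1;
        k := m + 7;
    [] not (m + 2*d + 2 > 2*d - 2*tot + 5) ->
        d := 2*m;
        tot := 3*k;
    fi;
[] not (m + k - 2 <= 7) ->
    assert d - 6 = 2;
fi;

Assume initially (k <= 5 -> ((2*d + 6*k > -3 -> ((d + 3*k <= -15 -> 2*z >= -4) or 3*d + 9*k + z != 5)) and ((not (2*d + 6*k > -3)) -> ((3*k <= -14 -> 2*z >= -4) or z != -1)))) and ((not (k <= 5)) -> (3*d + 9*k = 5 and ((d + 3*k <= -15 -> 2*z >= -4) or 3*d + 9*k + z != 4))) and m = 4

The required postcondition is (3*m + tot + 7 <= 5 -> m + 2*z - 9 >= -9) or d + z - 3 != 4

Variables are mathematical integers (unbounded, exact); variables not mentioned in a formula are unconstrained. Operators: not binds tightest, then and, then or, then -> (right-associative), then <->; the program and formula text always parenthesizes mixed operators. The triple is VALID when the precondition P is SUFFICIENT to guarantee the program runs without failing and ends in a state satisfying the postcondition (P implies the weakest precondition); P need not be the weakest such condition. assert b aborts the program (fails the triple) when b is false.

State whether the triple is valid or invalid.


Working backward. After the program, the postcondition (3*m + tot + 7 <= 5 -> m + 2*z - 9 >= -9) or d + z - 3 != 4 must hold; in canonical form it is (3*m + tot <= -2 -> m + 2*z >= 0) or d + z != 7.
Then branch requires (m + 2*tot > 3 -> ((3*m + tot <= -2 -> m + 2*z >= 0) or d + z != 8)) and ((not (m + 2*tot > 3)) -> ((3*k + 3*m <= -2 -> m + 2*z >= 0) or 2*m + z != 7)); else branch requires d = 8 and ((3*m + tot <= -2 -> m + 2*z >= 0) or d + z != 7).
Before the if: (k + m <= 9 -> ((m + 2*tot > 3 -> ((3*m + tot <= -2 -> m + 2*z >= 0) or d + z != 8)) and ((not (m + 2*tot > 3)) -> ((3*k + 3*m <= -2 -> m + 2*z >= 0) or 2*m + z != 7)))) and ((not (k + m <= 9)) -> (d = 8 and ((3*m + tot <= -2 -> m + 2*z >= 0) or d + z != 7)))
Before d := 3*tot: (k + m <= 9 -> ((m + 2*tot > 3 -> ((3*m + tot <= -2 -> m + 2*z >= 0) or 3*tot + z != 8)) and ((not (m + 2*tot > 3)) -> ((3*k + 3*m <= -2 -> m + 2*z >= 0) or 2*m + z != 7)))) and ((not (k + m <= 9)) -> (3*tot = 8 and ((3*m + tot <= -2 -> m + 2*z >= 0) or 3*tot + z != 7)))
Before tot := d + 3*k + 1: (k + m <= 9 -> ((2*d + 6*k + m > 1 -> ((d + 3*k + 3*m <= -3 -> m + 2*z >= 0) or 3*d + 9*k + z != 5)) and ((not (2*d + 6*k + m > 1)) -> ((3*k + 3*m <= -2 -> m + 2*z >= 0) or 2*m + z != 7)))) and ((not (k + m <= 9)) -> (3*d + 9*k = 5 and ((d + 3*k + 3*m <= -3 -> m + 2*z >= 0) or 3*d + 9*k + z != 4)))
The weakest precondition is (k + m <= 9 -> ((2*d + 6*k + m > 1 -> ((d + 3*k + 3*m <= -3 -> m + 2*z >= 0) or 3*d + 9*k + z != 5)) and ((not (2*d + 6*k + m > 1)) -> ((3*k + 3*m <= -2 -> m + 2*z >= 0) or 2*m + z != 7)))) and ((not (k + m <= 9)) -> (3*d + 9*k = 5 and ((d + 3*k + 3*m <= -3 -> m + 2*z >= 0) or 3*d + 9*k + z != 4))).
Check whether (k <= 5 -> ((2*d + 6*k > -3 -> ((d + 3*k <= -15 -> 2*z >= -4) or 3*d + 9*k + z != 5)) and ((not (2*d + 6*k > -3)) -> ((3*k <= -14 -> 2*z >= -4) or z != -1)))) and ((not (k <= 5)) -> (3*d + 9*k = 5 and ((d + 3*k <= -15 -> 2*z >= -4) or 3*d + 9*k + z != 4))) and m = 4 implies it.
Every state satisfying the precondition satisfies the weakest precondition: the implication holds.
Answer: valid


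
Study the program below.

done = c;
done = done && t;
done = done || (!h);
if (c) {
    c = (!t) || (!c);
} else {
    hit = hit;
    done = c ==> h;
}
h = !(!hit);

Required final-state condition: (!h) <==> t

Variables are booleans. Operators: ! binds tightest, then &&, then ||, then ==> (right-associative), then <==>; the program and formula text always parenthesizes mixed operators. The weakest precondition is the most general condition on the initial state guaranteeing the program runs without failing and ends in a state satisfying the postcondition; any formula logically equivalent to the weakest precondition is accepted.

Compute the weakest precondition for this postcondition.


Working backward. After the program, (!h) <==> t must hold.
Before h := !(!hit): (!hit) <==> t
Then branch requires (!hit) <==> t; else branch requires (!hit) <==> t.
Before the if: (c ==> ((!hit) <==> t)) && ((!c) ==> ((!hit) <==> t))
Before done := done || (!h): (c ==> ((!hit) <==> t)) && ((!c) ==> ((!hit) <==> t))
Before done := done && t: (c ==> ((!hit) <==> t)) && ((!c) ==> ((!hit) <==> t))
Before done := c: (c ==> ((!hit) <==> t)) && ((!c) ==> ((!hit) <==> t))
Answer: WP = (c ==> ((!hit) <==> t)) && ((!c) ==> ((!hit) <==> t))


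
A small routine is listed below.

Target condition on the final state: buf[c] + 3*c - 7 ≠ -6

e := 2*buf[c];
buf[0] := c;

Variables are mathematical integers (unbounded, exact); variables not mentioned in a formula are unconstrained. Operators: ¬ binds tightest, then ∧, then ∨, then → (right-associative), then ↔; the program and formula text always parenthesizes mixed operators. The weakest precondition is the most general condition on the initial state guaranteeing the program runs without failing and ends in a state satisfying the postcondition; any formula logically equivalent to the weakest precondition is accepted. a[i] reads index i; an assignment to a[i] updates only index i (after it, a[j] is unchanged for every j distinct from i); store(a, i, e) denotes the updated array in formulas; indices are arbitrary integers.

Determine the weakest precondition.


Working backward. After the program, the postcondition buf[c] + 3*c - 7 ≠ -6 must hold; in canonical form it is buf[c] + 3*c ≠ 1.
Before buf[0] := c: store(buf, 0, c)[c] + 3*c ≠ 1
Before e := 2*buf[c]: store(buf, 0, c)[c] + 3*c ≠ 1
Answer: WP = store(buf, 0, c)[c] + 3*c ≠ 1


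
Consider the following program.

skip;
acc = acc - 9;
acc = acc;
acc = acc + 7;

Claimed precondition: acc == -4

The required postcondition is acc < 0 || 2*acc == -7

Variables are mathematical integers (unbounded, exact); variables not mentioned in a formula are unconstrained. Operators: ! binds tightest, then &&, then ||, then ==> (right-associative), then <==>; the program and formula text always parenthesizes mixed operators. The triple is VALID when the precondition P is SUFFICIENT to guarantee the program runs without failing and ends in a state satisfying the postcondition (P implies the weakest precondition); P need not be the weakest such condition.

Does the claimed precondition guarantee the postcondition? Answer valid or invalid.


Working backward. After the program, acc < 0 || 2*acc == -7 must hold.
Before acc := acc + 7: acc < -7 || 2*acc == -21
Before acc := acc: acc < -7 || 2*acc == -21
Before acc := acc - 9: acc < 2 || 2*acc == -3
Before skip: acc < 2 || 2*acc == -3
The weakest precondition is acc < 2 || 2*acc == -3.
Check whether acc == -4 implies it.
Every state satisfying the precondition satisfies the weakest precondition: the implication holds.
Answer: valid


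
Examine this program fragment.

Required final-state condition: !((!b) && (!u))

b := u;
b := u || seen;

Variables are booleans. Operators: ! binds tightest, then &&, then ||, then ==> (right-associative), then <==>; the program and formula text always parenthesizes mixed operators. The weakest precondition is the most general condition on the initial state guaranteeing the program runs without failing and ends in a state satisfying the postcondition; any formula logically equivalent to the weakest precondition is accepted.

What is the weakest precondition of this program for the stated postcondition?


Working backward. After the program, !((!b) && (!u)) must hold.
Before b := u || seen: !((!(u || seen)) && (!u))
Before b := u: !((!(u || seen)) && (!u))
Answer: WP = !((!(u || seen)) && (!u))


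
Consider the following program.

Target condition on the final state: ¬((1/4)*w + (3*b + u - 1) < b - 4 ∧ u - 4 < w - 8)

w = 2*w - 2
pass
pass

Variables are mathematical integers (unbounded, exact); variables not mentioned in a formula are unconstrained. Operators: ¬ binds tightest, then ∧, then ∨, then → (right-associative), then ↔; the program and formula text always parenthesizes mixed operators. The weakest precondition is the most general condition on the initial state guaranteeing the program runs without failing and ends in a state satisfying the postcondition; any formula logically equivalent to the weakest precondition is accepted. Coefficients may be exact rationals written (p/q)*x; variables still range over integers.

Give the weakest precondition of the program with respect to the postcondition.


Working backward. After the program, the postcondition ¬((1/4)*w + (3*b + u - 1) < b - 4 ∧ u - 4 < w - 8) must hold; in canonical form it is ¬(2*b + u + (1/4)*w < -3 ∧ u < w - 4).
Before skip: ¬(2*b + u + (1/4)*w < -3 ∧ u < w - 4)
Before skip: ¬(2*b + u + (1/4)*w < -3 ∧ u < w - 4)
Before w := 2*w - 2: ¬(2*b + u + (1/2)*w < -5/2 ∧ u < 2*w - 6)
Answer: WP = ¬(2*b + u + (1/2)*w < -5/2 ∧ u < 2*w - 6)


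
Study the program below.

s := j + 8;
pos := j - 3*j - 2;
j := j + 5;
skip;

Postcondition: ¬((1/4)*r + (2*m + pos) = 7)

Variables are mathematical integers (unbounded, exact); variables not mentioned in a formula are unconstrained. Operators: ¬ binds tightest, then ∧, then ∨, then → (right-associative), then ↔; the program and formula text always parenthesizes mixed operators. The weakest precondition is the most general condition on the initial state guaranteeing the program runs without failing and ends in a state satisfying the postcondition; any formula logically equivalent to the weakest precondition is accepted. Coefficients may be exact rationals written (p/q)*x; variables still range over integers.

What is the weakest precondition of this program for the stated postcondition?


Working backward. After the program, the postcondition ¬((1/4)*r + (2*m + pos) = 7) must hold; in canonical form it is ¬(2*m + pos + (1/4)*r = 7).
Before skip: ¬(2*m + pos + (1/4)*r = 7)
Before j := j + 5: ¬(2*m + pos + (1/4)*r = 7)
Before pos := j - 3*j - 2: ¬(2*m + (1/4)*r = 2*j + 9)
Before s := j + 8: ¬(2*m + (1/4)*r = 2*j + 9)
Answer: WP = ¬(2*m + (1/4)*r = 2*j + 9)


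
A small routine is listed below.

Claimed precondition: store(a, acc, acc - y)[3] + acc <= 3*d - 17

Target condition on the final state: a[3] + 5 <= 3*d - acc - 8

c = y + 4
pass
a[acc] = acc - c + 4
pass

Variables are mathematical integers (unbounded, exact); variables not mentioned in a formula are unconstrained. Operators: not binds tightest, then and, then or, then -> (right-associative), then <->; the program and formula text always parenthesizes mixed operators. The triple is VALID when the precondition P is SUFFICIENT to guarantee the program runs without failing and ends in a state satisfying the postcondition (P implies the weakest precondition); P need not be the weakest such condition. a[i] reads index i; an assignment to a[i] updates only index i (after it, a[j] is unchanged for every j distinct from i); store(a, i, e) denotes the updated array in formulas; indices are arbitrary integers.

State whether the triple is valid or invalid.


Working backward. After the program, the postcondition a[3] + 5 <= 3*d - acc - 8 must hold; in canonical form it is a[3] + acc <= 3*d - 13.
Before skip: a[3] + acc <= 3*d - 13
Before a[acc] := acc - c + 4: store(a, acc, acc - c + 4)[3] + acc <= 3*d - 13
Before skip: store(a, acc, acc - c + 4)[3] + acc <= 3*d - 13
Before c := y + 4: store(a, acc, acc - y)[3] + acc <= 3*d - 13
The weakest precondition is store(a, acc, acc - y)[3] + acc <= 3*d - 13.
Check whether store(a, acc, acc - y)[3] + acc <= 3*d - 17 implies it.
Every state satisfying the precondition satisfies the weakest precondition: the implication holds.
Answer: valid


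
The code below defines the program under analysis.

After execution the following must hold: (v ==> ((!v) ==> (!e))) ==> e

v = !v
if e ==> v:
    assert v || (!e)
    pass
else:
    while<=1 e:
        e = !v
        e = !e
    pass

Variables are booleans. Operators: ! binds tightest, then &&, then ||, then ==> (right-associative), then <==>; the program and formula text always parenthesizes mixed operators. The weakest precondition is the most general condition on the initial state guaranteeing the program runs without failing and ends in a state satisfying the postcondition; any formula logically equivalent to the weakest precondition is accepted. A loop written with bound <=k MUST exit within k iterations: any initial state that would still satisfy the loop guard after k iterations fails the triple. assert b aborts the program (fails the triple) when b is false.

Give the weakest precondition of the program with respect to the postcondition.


Working backward. After the program, (v ==> ((!v) ==> (!e))) ==> e must hold.
Then branch requires (v || (!e)) && ((v ==> ((!v) ==> (!e))) ==> e); else branch requires (!e) && ((!e) ==> ((v ==> ((!v) ==> (!e))) ==> e)).
Before the if: ((e ==> v) ==> ((v || (!e)) && ((v ==> ((!v) ==> (!e))) ==> e))) && ((!(e ==> v)) ==> ((!e) && ((!e) ==> ((v ==> ((!v) ==> (!e))) ==> e))))
Before v := !v: ((e ==> (!v)) ==> (((!v) || (!e)) && (((!v) ==> (v ==> (!e))) ==> e))) && ((!(e ==> (!v))) ==> ((!e) && ((!e) ==> (((!v) ==> (v ==> (!e))) ==> e))))
Answer: WP = ((e ==> (!v)) ==> (((!v) || (!e)) && (((!v) ==> (v ==> (!e))) ==> e))) && ((!(e ==> (!v))) ==> ((!e) && ((!e) ==> (((!v) ==> (v ==> (!e))) ==> e))))


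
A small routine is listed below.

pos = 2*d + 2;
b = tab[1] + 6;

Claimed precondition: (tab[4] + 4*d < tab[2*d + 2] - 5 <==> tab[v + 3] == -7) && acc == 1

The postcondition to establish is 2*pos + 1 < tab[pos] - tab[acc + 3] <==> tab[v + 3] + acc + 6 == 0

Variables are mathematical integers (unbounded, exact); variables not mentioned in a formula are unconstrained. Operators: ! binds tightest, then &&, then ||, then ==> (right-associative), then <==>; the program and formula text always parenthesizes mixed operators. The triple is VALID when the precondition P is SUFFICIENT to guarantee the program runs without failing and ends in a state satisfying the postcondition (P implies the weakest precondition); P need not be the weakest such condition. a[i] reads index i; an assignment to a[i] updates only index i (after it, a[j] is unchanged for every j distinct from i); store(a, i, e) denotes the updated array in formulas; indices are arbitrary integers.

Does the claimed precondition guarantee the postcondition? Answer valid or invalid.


Working backward. After the program, the postcondition 2*pos + 1 < tab[pos] - tab[acc + 3] <==> tab[v + 3] + acc + 6 == 0 must hold; in canonical form it is tab[acc + 3] + 2*pos < tab[pos] - 1 <==> tab[v + 3] + acc == -6.
Before b := tab[1] + 6: tab[acc + 3] + 2*pos < tab[pos] - 1 <==> tab[v + 3] + acc == -6
Before pos := 2*d + 2: tab[acc + 3] + 4*d < tab[2*d + 2] - 5 <==> tab[v + 3] + acc == -6
The weakest precondition is tab[acc + 3] + 4*d < tab[2*d + 2] - 5 <==> tab[v + 3] + acc == -6.
Check whether (tab[4] + 4*d < tab[2*d + 2] - 5 <==> tab[v + 3] == -7) && acc == 1 implies it.
Every state satisfying the precondition satisfies the weakest precondition: the implication holds.
Answer: valid


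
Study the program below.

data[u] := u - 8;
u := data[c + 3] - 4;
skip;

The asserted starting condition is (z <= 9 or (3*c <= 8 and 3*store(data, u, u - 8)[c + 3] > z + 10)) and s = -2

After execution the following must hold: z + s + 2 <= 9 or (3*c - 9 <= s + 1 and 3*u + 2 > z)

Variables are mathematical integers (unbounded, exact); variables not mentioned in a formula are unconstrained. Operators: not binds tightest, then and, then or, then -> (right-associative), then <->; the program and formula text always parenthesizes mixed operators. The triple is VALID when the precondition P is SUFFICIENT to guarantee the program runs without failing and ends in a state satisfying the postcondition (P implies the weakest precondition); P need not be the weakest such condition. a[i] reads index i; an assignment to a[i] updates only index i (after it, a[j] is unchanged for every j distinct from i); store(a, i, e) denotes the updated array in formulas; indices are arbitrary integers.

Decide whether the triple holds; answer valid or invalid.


Working backward. After the program, the postcondition z + s + 2 <= 9 or (3*c - 9 <= s + 1 and 3*u + 2 > z) must hold; in canonical form it is s + z <= 7 or (3*c <= s + 10 and 3*u > z - 2).
Before skip: s + z <= 7 or (3*c <= s + 10 and 3*u > z - 2)
Before u := data[c + 3] - 4: s + z <= 7 or (3*c <= s + 10 and 3*data[c + 3] > z + 10)
Before data[u] := u - 8: s + z <= 7 or (3*c <= s + 10 and 3*store(data, u, u - 8)[c + 3] > z + 10)
The weakest precondition is s + z <= 7 or (3*c <= s + 10 and 3*store(data, u, u - 8)[c + 3] > z + 10).
Check whether (z <= 9 or (3*c <= 8 and 3*store(data, u, u - 8)[c + 3] > z + 10)) and s = -2 implies it.
Every state satisfying the precondition satisfies the weakest precondition: the implication holds.
Answer: valid


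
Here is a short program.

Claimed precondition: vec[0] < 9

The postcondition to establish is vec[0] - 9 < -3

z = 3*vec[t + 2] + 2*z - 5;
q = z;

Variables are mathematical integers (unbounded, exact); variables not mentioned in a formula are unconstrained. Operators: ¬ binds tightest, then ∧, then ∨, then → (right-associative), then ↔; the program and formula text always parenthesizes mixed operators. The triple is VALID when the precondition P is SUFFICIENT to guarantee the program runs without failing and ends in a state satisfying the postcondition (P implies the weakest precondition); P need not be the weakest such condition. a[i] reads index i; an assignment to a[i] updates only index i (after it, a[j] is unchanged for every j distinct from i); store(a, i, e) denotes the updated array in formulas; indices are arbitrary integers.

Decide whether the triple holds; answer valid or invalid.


Working backward. After the program, the postcondition vec[0] - 9 < -3 must hold; in canonical form it is vec[0] < 6.
Before q := z: vec[0] < 6
Before z := 3*vec[t + 2] + 2*z - 5: vec[0] < 6
The weakest precondition is vec[0] < 6.
Check whether vec[0] < 9 implies it.
Countermodel: at the initial state vec = {[0] = 6, elsewhere 6}, the precondition holds but the weakest precondition fails.
Answer: invalid


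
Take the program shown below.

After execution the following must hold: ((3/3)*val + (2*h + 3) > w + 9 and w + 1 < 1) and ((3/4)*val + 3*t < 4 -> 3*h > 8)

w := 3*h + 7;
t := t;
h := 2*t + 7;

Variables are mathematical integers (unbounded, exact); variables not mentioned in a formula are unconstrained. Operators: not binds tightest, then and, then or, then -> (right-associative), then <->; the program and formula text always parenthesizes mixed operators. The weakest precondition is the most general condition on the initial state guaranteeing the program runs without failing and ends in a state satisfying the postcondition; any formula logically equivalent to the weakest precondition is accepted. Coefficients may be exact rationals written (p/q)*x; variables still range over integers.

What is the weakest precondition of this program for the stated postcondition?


Working backward. After the program, the postcondition ((3/3)*val + (2*h + 3) > w + 9 and w + 1 < 1) and ((3/4)*val + 3*t < 4 -> 3*h > 8) must hold; in canonical form it is 2*h + val > w + 6 and w < 0 and (3*t + (3/4)*val < 4 -> 3*h > 8).
Before h := 2*t + 7: 4*t + val > w - 8 and w < 0 and (3*t + (3/4)*val < 4 -> 6*t > -13)
Before t := t: 4*t + val > w - 8 and w < 0 and (3*t + (3/4)*val < 4 -> 6*t > -13)
Before w := 3*h + 7: 4*t + val > 3*h - 1 and 3*h < -7 and (3*t + (3/4)*val < 4 -> 6*t > -13)
Answer: WP = 4*t + val > 3*h - 1 and 3*h < -7 and (3*t + (3/4)*val < 4 -> 6*t > -13)


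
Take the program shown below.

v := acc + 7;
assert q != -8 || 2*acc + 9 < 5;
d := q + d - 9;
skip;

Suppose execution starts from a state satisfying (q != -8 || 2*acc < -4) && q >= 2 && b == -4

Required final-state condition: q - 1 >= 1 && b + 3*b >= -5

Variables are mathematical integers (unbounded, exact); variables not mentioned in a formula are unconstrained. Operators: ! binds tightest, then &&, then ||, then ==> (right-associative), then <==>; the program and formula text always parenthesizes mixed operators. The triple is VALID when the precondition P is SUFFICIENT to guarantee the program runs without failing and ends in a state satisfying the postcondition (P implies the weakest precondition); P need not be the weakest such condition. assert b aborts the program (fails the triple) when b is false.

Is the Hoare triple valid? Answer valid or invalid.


Working backward. After the program, the postcondition q - 1 >= 1 && b + 3*b >= -5 must hold; in canonical form it is q >= 2 && 4*b >= -5.
Before skip: q >= 2 && 4*b >= -5
Before d := q + d - 9: q >= 2 && 4*b >= -5
Before assert q != -8 || 2*acc + 9 < 5: (q != -8 || 2*acc < -4) && q >= 2 && 4*b >= -5
Before v := acc + 7: (q != -8 || 2*acc < -4) && q >= 2 && 4*b >= -5
The weakest precondition is (q != -8 || 2*acc < -4) && q >= 2 && 4*b >= -5.
Check whether (q != -8 || 2*acc < -4) && q >= 2 && b == -4 implies it.
Countermodel: at the initial state acc = -2, b = -4, q = 2, the precondition holds but the weakest precondition fails.
Answer: invalid
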